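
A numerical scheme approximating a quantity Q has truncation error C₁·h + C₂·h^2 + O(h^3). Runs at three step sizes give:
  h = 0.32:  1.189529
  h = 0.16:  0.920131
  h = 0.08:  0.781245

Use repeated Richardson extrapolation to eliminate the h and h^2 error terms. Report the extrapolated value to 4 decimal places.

0.6396

First eliminate the h term (factor 2^1 = 2):
  B₁ = (2·0.920131 − 1.189529)/1 = 0.650733
  B₂ = (2·0.781245 − 0.920131)/1 = 0.642359
Then eliminate the h^2 term (factor 2^2 = 4):
  (4·0.642359 − 0.650733)/3 = 0.639568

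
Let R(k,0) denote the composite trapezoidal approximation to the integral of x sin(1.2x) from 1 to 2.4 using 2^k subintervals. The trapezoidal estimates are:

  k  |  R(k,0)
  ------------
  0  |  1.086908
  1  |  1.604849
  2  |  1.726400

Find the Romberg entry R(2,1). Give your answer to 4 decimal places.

R(2,1) = 1.726400 + (1.726400 − 1.604849)/3 = 1.766917
(Column j=1 coincides with Simpson's rule on the same nodes.)

1.7669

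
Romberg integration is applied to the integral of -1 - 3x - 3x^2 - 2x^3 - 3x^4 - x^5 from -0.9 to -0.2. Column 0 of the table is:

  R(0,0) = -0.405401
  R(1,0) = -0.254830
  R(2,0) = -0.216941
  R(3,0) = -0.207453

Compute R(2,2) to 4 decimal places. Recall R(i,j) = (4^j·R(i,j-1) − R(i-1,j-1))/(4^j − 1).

-0.2043

Richardson extrapolation on the trapezoidal column (denominator 4−1=3):
R(1,1) = -0.254830 + (-0.254830 − (-0.405401))/3 = -0.204640
R(2,1) = -0.216941 + (-0.216941 − (-0.254830))/3 = -0.204311
R(2,2) = -0.204311 + (-0.204311 − (-0.204640))/15 = -0.204289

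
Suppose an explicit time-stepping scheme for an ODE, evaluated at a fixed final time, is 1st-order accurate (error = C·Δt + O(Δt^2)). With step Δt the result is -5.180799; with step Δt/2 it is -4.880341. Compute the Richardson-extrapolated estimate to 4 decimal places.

The leading error scales as Δt; refining by a factor of 2 reduces it by 2^1 = 2.
Extrapolated value = (2·A(Δt/2) − A(Δt)) / (2 − 1)
= (2·(-4.880341) − (-5.180799)) / 1
= -4.579883 / 1 = -4.579883

-4.5799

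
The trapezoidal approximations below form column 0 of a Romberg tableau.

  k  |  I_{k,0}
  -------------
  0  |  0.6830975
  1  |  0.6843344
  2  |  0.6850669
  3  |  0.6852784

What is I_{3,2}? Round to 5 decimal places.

Richardson extrapolation on the trapezoidal column (denominator 4−1=3):
I_{2,1} = 0.6850669 + (0.6850669 − 0.6843344)/3 = 0.6853111
I_{3,1} = (4·0.6852784 − 0.6850669) / 3 = 0.6853489
I_{3,2} = 0.6853489 + (0.6853489 − 0.6853111)/15 = 0.6853514
(Column j=1 coincides with Simpson's rule on the same nodes.)

0.68535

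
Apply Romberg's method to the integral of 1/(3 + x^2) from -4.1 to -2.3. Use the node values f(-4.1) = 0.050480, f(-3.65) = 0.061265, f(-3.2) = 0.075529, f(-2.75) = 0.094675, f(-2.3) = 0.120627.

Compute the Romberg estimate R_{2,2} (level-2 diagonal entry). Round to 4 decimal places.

R_{0,0} (trapezoid, 1 panel, h=1.8000): 0.153996
R_{1,0} (trapezoid, 2 panels, h=0.9000): 0.144974
R_{2,0} (trapezoid, 4 panels, h=0.4500): 0.142660
R_{1,1} = 0.144974 + (0.144974 − 0.153996)/3 = 0.141967
R_{2,1} = 0.142660 + (0.142660 − 0.144974)/3 = 0.141889
R_{2,2} = 0.141889 + (0.141889 − 0.141967)/15 = 0.141884

0.1419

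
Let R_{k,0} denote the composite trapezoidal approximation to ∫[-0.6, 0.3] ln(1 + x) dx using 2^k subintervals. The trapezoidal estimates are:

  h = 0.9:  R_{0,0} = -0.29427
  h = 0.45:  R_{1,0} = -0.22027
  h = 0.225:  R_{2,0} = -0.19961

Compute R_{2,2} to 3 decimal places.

-0.193

Richardson extrapolation on the trapezoidal column (denominator 4−1=3):
R_{1,1} = -0.22027 + (-0.22027 − (-0.29427))/3 = -0.19560
R_{2,1} = (4·(-0.19961) − (-0.22027)) / 3 = -0.19272
R_{2,2} = (16·(-0.19272) − (-0.19560)) / 15 = -0.19253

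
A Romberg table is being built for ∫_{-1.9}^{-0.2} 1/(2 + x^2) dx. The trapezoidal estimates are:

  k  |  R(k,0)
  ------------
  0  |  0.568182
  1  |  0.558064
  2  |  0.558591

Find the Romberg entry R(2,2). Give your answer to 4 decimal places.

Richardson extrapolation on the trapezoidal column (denominator 4−1=3):
R(1,1) = (4·0.558064 − 0.568182) / 3 = 0.554691
R(2,1) = (4·0.558591 − 0.558064) / 3 = 0.558767
R(2,2) = (16·0.558767 − 0.554691) / 15 = 0.559039

0.5590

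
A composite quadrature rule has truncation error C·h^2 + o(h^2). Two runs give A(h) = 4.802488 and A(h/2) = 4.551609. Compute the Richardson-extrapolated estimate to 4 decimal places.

4.4680

The leading error scales as h^2; refining by a factor of 2 reduces it by 2^2 = 4.
Extrapolated value = (4·A(h/2) − A(h)) / (4 − 1)
= (4·4.551609 − 4.802488) / 3
= 13.403948 / 3 = 4.467983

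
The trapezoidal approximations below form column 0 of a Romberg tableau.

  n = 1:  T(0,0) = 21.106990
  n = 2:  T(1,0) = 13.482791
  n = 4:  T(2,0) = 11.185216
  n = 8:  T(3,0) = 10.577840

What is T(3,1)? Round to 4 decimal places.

10.3754

Richardson extrapolation on the trapezoidal column (denominator 4−1=3):
T(3,1) = 10.577840 + (10.577840 − 11.185216)/3 = 10.375381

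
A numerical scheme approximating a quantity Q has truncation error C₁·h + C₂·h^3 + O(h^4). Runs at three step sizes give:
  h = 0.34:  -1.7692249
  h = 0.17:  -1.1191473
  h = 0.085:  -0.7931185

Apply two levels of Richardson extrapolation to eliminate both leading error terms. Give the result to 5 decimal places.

-0.46681

First eliminate the h term (factor 2^1 = 2):
  B₁ = (2·(-1.1191473) − (-1.7692249))/1 = -0.4690697
  B₂ = (2·(-0.7931185) − (-1.1191473))/1 = -0.4670897
Then eliminate the h^3 term (factor 2^3 = 8):
  (8·(-0.4670897) − (-0.4690697))/7 = -0.4668068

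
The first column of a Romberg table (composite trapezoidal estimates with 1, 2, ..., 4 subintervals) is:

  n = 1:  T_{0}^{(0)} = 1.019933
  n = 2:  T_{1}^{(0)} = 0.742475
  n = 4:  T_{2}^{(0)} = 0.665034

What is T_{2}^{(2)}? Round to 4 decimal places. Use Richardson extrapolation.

Richardson extrapolation on the trapezoidal column (denominator 4−1=3):
T_{1}^{(1)} = 0.742475 + (0.742475 − 1.019933)/3 = 0.649989
T_{2}^{(1)} = 0.665034 + (0.665034 − 0.742475)/3 = 0.639220
T_{2}^{(2)} = (16·0.639220 − 0.649989) / 15 = 0.638502

0.6385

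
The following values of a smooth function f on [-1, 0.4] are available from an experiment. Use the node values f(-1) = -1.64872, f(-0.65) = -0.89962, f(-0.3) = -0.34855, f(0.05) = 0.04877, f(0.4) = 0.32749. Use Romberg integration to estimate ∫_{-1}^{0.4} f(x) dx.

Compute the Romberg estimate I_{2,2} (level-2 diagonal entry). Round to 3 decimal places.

-0.632

I_{0,0} (trapezoid, 1 panel, h=1.4000): -0.92486
I_{1,0} (trapezoid, 2 panels, h=0.7000): -0.70642
I_{2,0} (trapezoid, 4 panels, h=0.3500): -0.65101
I_{1,1} = -0.70642 + (-0.70642 − (-0.92486))/3 = -0.63361
I_{2,1} = -0.65101 + (-0.65101 − (-0.70642))/3 = -0.63254
I_{2,2} = -0.63254 + (-0.63254 − (-0.63361))/15 = -0.63247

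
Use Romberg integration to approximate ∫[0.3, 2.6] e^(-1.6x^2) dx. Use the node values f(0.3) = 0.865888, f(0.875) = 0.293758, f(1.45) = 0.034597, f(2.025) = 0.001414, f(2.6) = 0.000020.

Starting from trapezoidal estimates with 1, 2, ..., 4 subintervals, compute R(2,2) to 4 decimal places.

R(0,0) (trapezoid, 1 panel, h=2.3000): 0.995794
R(1,0) (trapezoid, 2 panels, h=1.1500): 0.537684
R(2,0) (trapezoid, 4 panels, h=0.5750): 0.438566
R(1,1) = 0.537684 + (0.537684 − 0.995794)/3 = 0.384981
R(2,1) = 0.438566 + (0.438566 − 0.537684)/3 = 0.405527
R(2,2) = 0.405527 + (0.405527 − 0.384981)/15 = 0.406897

0.4069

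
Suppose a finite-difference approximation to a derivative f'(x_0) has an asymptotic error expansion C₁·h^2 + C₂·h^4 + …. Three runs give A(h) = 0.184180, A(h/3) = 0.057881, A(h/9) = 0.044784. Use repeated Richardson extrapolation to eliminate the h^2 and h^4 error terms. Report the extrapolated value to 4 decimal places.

0.0432

First eliminate the h^2 term (factor 3^2 = 9):
  B₁ = (9·0.057881 − 0.184180)/8 = 0.042094
  B₂ = (9·0.044784 − 0.057881)/8 = 0.043147
Then eliminate the h^4 term (factor 3^4 = 81):
  (81·0.043147 − 0.042094)/80 = 0.043160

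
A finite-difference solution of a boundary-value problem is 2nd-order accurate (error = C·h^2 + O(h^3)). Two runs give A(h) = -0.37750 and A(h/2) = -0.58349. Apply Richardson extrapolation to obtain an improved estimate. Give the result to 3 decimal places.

-0.652

Extrapolated value = (4·A(h/2) − A(h)) / (4 − 1)
= (4·(-0.58349) − (-0.37750)) / 3
= -1.95646 / 3 = -0.65215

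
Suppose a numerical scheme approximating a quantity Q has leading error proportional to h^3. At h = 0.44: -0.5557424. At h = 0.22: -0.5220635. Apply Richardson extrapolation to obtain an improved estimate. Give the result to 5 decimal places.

The leading error scales as h^3; refining by a factor of 2 reduces it by 2^3 = 8.
Extrapolated value = (8·A(h/2) − A(h)) / (8 − 1)
= (8·(-0.5220635) − (-0.5557424)) / 7
= -3.6207656 / 7 = -0.5172522

-0.51725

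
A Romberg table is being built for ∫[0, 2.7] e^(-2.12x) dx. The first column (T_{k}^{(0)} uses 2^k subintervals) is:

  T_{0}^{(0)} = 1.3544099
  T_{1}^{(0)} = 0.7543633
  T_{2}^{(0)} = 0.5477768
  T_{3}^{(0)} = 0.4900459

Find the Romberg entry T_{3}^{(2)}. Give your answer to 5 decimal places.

0.47026

Richardson extrapolation on the trapezoidal column (denominator 4−1=3):
T_{2}^{(1)} = (4·0.5477768 − 0.7543633) / 3 = 0.4789146
T_{3}^{(1)} = (4·0.4900459 − 0.5477768) / 3 = 0.4708023
T_{3}^{(2)} = 0.4708023 + (0.4708023 − 0.4789146)/15 = 0.4702615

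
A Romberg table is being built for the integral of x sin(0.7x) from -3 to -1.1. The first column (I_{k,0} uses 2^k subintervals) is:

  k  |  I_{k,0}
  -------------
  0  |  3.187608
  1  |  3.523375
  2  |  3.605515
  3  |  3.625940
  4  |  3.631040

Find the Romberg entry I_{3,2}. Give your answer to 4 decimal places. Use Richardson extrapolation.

3.6327

Richardson extrapolation on the trapezoidal column (denominator 4−1=3):
I_{2,1} = (4·3.605515 − 3.523375) / 3 = 3.632895
I_{3,1} = (4·3.625940 − 3.605515) / 3 = 3.632748
I_{3,2} = (16·3.632748 − 3.632895) / 15 = 3.632738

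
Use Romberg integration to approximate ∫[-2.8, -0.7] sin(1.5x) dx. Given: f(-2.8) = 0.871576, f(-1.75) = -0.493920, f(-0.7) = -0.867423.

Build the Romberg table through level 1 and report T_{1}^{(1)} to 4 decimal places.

-0.6900

T_{0}^{(0)} (trapezoid, 1 panel, h=2.1000): 0.004361
T_{1}^{(0)} (trapezoid, 2 panels, h=1.0500): -0.516436
T_{1}^{(1)} = -0.516436 + (-0.516436 − 0.004361)/3 = -0.690035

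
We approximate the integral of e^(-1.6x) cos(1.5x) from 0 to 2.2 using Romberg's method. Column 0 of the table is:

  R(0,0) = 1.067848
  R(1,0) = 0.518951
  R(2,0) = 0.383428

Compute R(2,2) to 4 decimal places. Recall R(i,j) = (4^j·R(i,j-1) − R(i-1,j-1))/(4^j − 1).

0.3384

Richardson extrapolation on the trapezoidal column (denominator 4−1=3):
R(1,1) = 0.518951 + (0.518951 − 1.067848)/3 = 0.335985
R(2,1) = (4·0.383428 − 0.518951) / 3 = 0.338254
R(2,2) = 0.338254 + (0.338254 − 0.335985)/15 = 0.338405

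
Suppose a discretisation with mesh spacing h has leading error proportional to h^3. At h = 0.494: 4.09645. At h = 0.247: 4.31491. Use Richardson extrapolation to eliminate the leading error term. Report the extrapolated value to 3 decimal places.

4.346

The leading error scales as h^3; refining by a factor of 2 reduces it by 2^3 = 8.
Extrapolated value = (8·A(h/2) − A(h)) / (8 − 1)
= (8·4.31491 − 4.09645) / 7
= 30.42283 / 7 = 4.34612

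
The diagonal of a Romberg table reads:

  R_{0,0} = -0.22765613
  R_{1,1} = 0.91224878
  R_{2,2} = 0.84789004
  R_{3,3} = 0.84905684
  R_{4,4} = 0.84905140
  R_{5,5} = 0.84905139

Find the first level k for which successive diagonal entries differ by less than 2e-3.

k = 3

|R_{1,1} − R_{0,0}| = 1.13990491 ≥ 2e-3
|R_{2,2} − R_{1,1}| = 0.06435874 ≥ 2e-3
|R_{3,3} − R_{2,2}| = 0.00116680 < 2e-3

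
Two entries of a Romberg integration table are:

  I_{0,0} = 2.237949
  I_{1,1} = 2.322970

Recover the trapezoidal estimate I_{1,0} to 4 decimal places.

2.3017

From I_{1,1} = (4·I_{1,0} − I_{0,0})/3, solve for I_{1,0}:
4·I_{1,0} = 3·2.322970 + 2.237949 = 9.206859
I_{1,0} = 2.301715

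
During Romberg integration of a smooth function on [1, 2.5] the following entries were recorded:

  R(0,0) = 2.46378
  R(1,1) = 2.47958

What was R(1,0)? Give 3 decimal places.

2.476

From R(1,1) = (4·R(1,0) − R(0,0))/3, solve for R(1,0):
4·R(1,0) = 3·2.47958 + 2.46378 = 9.90252
R(1,0) = 2.47563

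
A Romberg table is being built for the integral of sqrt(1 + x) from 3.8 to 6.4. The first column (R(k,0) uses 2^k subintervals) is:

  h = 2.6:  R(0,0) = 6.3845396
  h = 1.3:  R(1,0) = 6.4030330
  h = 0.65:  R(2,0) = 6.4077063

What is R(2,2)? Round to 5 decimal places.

6.40927

Richardson extrapolation on the trapezoidal column (denominator 4−1=3):
R(1,1) = (4·6.4030330 − 6.3845396) / 3 = 6.4091975
R(2,1) = 6.4077063 + (6.4077063 − 6.4030330)/3 = 6.4092641
R(2,2) = 6.4092641 + (6.4092641 − 6.4091975)/15 = 6.4092685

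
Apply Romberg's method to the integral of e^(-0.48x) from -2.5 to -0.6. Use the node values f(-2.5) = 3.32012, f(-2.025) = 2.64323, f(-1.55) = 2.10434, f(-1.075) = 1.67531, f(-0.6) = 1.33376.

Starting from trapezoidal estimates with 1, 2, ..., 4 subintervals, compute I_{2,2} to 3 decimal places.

I_{0,0} (trapezoid, 1 panel, h=1.9000): 4.42119
I_{1,0} (trapezoid, 2 panels, h=0.9500): 4.20972
I_{2,0} (trapezoid, 4 panels, h=0.4750): 4.15616
I_{1,1} = 4.20972 + (4.20972 − 4.42119)/3 = 4.13923
I_{2,1} = 4.15616 + (4.15616 − 4.20972)/3 = 4.13831
I_{2,2} = 4.13831 + (4.13831 − 4.13923)/15 = 4.13825

4.138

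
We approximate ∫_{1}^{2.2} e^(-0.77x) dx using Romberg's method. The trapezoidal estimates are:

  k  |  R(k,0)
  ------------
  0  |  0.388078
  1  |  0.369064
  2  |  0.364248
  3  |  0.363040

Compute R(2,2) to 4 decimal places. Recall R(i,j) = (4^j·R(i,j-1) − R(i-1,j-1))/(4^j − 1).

Richardson extrapolation on the trapezoidal column (denominator 4−1=3):
R(1,1) = 0.369064 + (0.369064 − 0.388078)/3 = 0.362726
R(2,1) = 0.364248 + (0.364248 − 0.369064)/3 = 0.362643
R(2,2) = (16·0.362643 − 0.362726) / 15 = 0.362637

0.3626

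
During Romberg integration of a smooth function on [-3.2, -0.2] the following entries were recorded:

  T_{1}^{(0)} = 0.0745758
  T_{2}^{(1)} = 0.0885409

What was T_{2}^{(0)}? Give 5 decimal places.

0.08505

From T_{2}^{(1)} = (4·T_{2}^{(0)} − T_{1}^{(0)})/3, solve for T_{2}^{(0)}:
4·T_{2}^{(0)} = 3·0.0885409 + 0.0745758 = 0.3401985
T_{2}^{(0)} = 0.0850496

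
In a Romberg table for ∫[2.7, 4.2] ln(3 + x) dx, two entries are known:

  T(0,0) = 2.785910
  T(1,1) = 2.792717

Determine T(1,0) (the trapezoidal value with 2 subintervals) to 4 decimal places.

From T(1,1) = (4·T(1,0) − T(0,0))/3, solve for T(1,0):
4·T(1,0) = 3·2.792717 + 2.785910 = 11.164061
T(1,0) = 2.791015

2.7910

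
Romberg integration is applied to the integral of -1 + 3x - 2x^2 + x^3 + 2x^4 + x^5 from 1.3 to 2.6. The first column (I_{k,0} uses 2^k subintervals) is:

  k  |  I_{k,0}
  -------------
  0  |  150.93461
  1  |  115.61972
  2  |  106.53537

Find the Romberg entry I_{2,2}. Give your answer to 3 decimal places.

Richardson extrapolation on the trapezoidal column (denominator 4−1=3):
I_{1,1} = 115.61972 + (115.61972 − 150.93461)/3 = 103.84809
I_{2,1} = 106.53537 + (106.53537 − 115.61972)/3 = 103.50725
I_{2,2} = (16·103.50725 − 103.84809) / 15 = 103.48453

103.485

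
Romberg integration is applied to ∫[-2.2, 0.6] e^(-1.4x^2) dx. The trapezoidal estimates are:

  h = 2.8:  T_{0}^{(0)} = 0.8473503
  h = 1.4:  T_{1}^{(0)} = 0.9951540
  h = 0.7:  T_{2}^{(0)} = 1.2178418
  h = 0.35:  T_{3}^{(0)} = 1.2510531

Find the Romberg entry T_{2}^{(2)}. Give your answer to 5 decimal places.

1.30858

Richardson extrapolation on the trapezoidal column (denominator 4−1=3):
T_{1}^{(1)} = 0.9951540 + (0.9951540 − 0.8473503)/3 = 1.0444219
T_{2}^{(1)} = 1.2178418 + (1.2178418 − 0.9951540)/3 = 1.2920711
T_{2}^{(2)} = (16·1.2920711 − 1.0444219) / 15 = 1.3085810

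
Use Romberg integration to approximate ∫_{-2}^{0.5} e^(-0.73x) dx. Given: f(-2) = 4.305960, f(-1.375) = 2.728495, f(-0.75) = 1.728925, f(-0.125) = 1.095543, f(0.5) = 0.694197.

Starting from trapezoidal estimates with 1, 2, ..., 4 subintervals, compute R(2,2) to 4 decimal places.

R(0,0) (trapezoid, 1 panel, h=2.5000): 6.250196
R(1,0) (trapezoid, 2 panels, h=1.2500): 5.286254
R(2,0) (trapezoid, 4 panels, h=0.6250): 5.033151
R(1,1) = 5.286254 + (5.286254 − 6.250196)/3 = 4.964940
R(2,1) = 5.033151 + (5.033151 − 5.286254)/3 = 4.948783
R(2,2) = 4.948783 + (4.948783 − 4.964940)/15 = 4.947706

4.9477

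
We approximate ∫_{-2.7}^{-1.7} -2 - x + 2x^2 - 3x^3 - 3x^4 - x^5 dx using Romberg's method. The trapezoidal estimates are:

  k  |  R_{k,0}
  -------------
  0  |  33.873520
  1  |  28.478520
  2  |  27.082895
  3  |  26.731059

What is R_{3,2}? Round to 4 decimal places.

26.6135

Richardson extrapolation on the trapezoidal column (denominator 4−1=3):
R_{2,1} = (4·27.082895 − 28.478520) / 3 = 26.617687
R_{3,1} = 26.731059 + (26.731059 − 27.082895)/3 = 26.613780
R_{3,2} = 26.613780 + (26.613780 − 26.617687)/15 = 26.613520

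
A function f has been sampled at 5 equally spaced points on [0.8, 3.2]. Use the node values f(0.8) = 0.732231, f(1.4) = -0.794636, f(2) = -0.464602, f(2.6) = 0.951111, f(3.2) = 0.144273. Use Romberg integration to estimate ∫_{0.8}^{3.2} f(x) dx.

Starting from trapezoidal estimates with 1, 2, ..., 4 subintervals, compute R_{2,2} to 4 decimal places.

R_{0,0} (trapezoid, 1 panel, h=2.4000): 1.051805
R_{1,0} (trapezoid, 2 panels, h=1.2000): -0.031620
R_{2,0} (trapezoid, 4 panels, h=0.6000): 0.078075
R_{1,1} = -0.031620 + (-0.031620 − 1.051805)/3 = -0.392762
R_{2,1} = 0.078075 + (0.078075 − (-0.031620))/3 = 0.114640
R_{2,2} = 0.114640 + (0.114640 − (-0.392762))/15 = 0.148467

0.1485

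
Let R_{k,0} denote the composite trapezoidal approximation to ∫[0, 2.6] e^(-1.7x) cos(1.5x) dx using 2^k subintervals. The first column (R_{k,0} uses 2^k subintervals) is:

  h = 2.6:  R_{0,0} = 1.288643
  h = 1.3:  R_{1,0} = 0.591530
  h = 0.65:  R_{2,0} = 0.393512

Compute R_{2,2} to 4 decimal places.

R_{1,1} = (4·0.591530 − 1.288643) / 3 = 0.359159
R_{2,1} = (4·0.393512 − 0.591530) / 3 = 0.327506
R_{2,2} = (16·0.327506 − 0.359159) / 15 = 0.325396

0.3254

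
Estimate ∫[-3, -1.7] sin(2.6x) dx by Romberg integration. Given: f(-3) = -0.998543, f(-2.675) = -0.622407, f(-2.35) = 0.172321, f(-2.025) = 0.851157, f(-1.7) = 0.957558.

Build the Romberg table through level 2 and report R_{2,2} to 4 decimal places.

0.1315

R_{0,0} (trapezoid, 1 panel, h=1.3000): -0.026640
R_{1,0} (trapezoid, 2 panels, h=0.6500): 0.098689
R_{2,0} (trapezoid, 4 panels, h=0.3250): 0.123688
R_{1,1} = 0.098689 + (0.098689 − (-0.026640))/3 = 0.140465
R_{2,1} = 0.123688 + (0.123688 − 0.098689)/3 = 0.132021
R_{2,2} = 0.132021 + (0.132021 − 0.140465)/15 = 0.131458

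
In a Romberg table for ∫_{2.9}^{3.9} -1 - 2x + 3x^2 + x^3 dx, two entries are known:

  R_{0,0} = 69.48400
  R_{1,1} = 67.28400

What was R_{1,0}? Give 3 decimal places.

67.834

From R_{1,1} = (4·R_{1,0} − R_{0,0})/3, solve for R_{1,0}:
4·R_{1,0} = 3·67.28400 + 69.48400 = 271.33600
R_{1,0} = 67.83400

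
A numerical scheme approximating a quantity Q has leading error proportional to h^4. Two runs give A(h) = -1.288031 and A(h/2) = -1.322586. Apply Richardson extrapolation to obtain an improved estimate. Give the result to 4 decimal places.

-1.3249

Extrapolated value = (16·A(h/2) − A(h)) / (16 − 1)
= (16·(-1.322586) − (-1.288031)) / 15
= -19.873345 / 15 = -1.324890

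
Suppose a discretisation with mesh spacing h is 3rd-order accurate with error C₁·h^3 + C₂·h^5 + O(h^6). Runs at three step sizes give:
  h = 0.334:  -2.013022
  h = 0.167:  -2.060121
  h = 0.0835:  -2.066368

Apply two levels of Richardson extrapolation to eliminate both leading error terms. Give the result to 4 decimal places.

First eliminate the h^3 term (factor 2^3 = 8):
  B₁ = (8·(-2.060121) − (-2.013022))/7 = -2.066849
  B₂ = (8·(-2.066368) − (-2.060121))/7 = -2.067260
Then eliminate the h^5 term (factor 2^5 = 32):
  (32·(-2.067260) − (-2.066849))/31 = -2.067273

-2.0673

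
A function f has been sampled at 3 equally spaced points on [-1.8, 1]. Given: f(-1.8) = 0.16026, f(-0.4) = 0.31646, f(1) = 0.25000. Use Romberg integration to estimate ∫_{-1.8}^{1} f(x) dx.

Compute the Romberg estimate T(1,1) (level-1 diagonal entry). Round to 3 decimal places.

0.782

T(0,0) (trapezoid, 1 panel, h=2.8000): 0.57436
T(1,0) (trapezoid, 2 panels, h=1.4000): 0.73023
T(1,1) = 0.73023 + (0.73023 − 0.57436)/3 = 0.78219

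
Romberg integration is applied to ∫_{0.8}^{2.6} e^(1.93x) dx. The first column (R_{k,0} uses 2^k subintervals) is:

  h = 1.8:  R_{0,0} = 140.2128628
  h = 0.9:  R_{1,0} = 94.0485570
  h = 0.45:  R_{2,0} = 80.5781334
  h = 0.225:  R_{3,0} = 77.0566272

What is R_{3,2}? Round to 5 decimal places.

Richardson extrapolation on the trapezoidal column (denominator 4−1=3):
R_{2,1} = 80.5781334 + (80.5781334 − 94.0485570)/3 = 76.0879922
R_{3,1} = 77.0566272 + (77.0566272 − 80.5781334)/3 = 75.8827918
R_{3,2} = 75.8827918 + (75.8827918 − 76.0879922)/15 = 75.8691118
(Column j=1 coincides with Simpson's rule on the same nodes.)

75.86911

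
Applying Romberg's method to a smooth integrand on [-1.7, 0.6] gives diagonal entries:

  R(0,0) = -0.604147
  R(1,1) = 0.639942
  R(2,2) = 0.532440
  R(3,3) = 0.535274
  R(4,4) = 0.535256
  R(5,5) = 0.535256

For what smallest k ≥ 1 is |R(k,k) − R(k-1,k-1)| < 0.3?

k = 2

|R(1,1) − R(0,0)| = 1.244089 ≥ 0.3
|R(2,2) − R(1,1)| = 0.107502 < 0.3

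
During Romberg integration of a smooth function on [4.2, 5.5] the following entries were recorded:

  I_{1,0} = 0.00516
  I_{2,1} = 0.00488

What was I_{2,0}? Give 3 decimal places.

0.005

From I_{2,1} = (4·I_{2,0} − I_{1,0})/3, solve for I_{2,0}:
4·I_{2,0} = 3·0.00488 + 0.00516 = 0.01980
I_{2,0} = 0.00495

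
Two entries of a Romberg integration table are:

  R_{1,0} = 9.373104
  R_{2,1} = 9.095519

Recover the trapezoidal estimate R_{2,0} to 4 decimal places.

9.1649

From R_{2,1} = (4·R_{2,0} − R_{1,0})/3, solve for R_{2,0}:
4·R_{2,0} = 3·9.095519 + 9.373104 = 36.659661
R_{2,0} = 9.164915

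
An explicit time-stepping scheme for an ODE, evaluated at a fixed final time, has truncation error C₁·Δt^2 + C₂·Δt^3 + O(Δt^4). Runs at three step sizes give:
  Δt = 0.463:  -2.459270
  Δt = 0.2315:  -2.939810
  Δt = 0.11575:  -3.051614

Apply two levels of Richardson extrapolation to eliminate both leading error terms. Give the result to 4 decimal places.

First eliminate the Δt^2 term (factor 2^2 = 4):
  B₁ = (4·(-2.939810) − (-2.459270))/3 = -3.099990
  B₂ = (4·(-3.051614) − (-2.939810))/3 = -3.088882
Then eliminate the Δt^3 term (factor 2^3 = 8):
  (8·(-3.088882) − (-3.099990))/7 = -3.087295

-3.0873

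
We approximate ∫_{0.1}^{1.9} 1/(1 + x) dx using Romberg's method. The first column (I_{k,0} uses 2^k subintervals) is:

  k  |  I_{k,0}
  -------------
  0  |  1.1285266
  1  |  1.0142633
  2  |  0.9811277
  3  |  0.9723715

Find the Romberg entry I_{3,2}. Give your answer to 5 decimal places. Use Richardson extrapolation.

I_{2,1} = (4·0.9811277 − 1.0142633) / 3 = 0.9700825
I_{3,1} = 0.9723715 + (0.9723715 − 0.9811277)/3 = 0.9694528
I_{3,2} = 0.9694528 + (0.9694528 − 0.9700825)/15 = 0.9694108

0.96941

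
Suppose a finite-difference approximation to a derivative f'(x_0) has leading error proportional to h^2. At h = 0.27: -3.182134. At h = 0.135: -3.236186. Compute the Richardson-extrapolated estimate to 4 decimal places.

Extrapolated value = (4·A(h/2) − A(h)) / (4 − 1)
= (4·(-3.236186) − (-3.182134)) / 3
= -9.762610 / 3 = -3.254203

-3.2542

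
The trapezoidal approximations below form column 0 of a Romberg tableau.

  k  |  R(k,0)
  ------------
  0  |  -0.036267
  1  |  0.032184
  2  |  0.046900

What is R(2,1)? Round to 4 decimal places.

Richardson extrapolation on the trapezoidal column (denominator 4−1=3):
R(2,1) = 0.046900 + (0.046900 − 0.032184)/3 = 0.051805

0.0518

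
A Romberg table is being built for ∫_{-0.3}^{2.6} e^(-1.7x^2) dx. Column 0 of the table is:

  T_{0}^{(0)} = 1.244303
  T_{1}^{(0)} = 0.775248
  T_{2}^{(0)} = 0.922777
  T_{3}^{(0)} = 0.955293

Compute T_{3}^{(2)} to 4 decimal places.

Richardson extrapolation on the trapezoidal column (denominator 4−1=3):
T_{2}^{(1)} = 0.922777 + (0.922777 − 0.775248)/3 = 0.971953
T_{3}^{(1)} = (4·0.955293 − 0.922777) / 3 = 0.966132
T_{3}^{(2)} = 0.966132 + (0.966132 − 0.971953)/15 = 0.965744

0.9657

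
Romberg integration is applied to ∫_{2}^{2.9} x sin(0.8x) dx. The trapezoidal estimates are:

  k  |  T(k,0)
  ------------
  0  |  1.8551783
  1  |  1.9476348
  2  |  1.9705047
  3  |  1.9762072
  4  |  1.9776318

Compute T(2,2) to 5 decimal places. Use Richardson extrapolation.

1.97811

Richardson extrapolation on the trapezoidal column (denominator 4−1=3):
T(1,1) = (4·1.9476348 − 1.8551783) / 3 = 1.9784536
T(2,1) = (4·1.9705047 − 1.9476348) / 3 = 1.9781280
T(2,2) = (16·1.9781280 − 1.9784536) / 15 = 1.9781063
(Column j=1 coincides with Simpson's rule on the same nodes.)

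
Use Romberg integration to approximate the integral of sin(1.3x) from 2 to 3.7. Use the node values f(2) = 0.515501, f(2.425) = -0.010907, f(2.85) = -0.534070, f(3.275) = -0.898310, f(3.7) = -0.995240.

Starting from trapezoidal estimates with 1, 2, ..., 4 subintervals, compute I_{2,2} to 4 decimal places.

I_{0,0} (trapezoid, 1 panel, h=1.7000): -0.407778
I_{1,0} (trapezoid, 2 panels, h=0.8500): -0.657849
I_{2,0} (trapezoid, 4 panels, h=0.4250): -0.715342
I_{1,1} = -0.657849 + (-0.657849 − (-0.407778))/3 = -0.741206
I_{2,1} = -0.715342 + (-0.715342 − (-0.657849))/3 = -0.734506
I_{2,2} = -0.734506 + (-0.734506 − (-0.741206))/15 = -0.734059

-0.7341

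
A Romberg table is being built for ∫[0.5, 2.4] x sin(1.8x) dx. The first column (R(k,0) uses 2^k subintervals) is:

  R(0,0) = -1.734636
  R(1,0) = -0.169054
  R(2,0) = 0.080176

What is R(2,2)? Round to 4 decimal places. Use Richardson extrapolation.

R(1,1) = -0.169054 + (-0.169054 − (-1.734636))/3 = 0.352807
R(2,1) = 0.080176 + (0.080176 − (-0.169054))/3 = 0.163253
R(2,2) = 0.163253 + (0.163253 − 0.352807)/15 = 0.150616
(Column j=1 coincides with Simpson's rule on the same nodes.)

0.1506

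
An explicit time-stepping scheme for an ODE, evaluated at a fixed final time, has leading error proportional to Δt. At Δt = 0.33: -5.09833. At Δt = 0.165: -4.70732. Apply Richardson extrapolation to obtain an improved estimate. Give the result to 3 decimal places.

The leading error scales as Δt; refining by a factor of 2 reduces it by 2^1 = 2.
Extrapolated value = (2·A(Δt/2) − A(Δt)) / (2 − 1)
= (2·(-4.70732) − (-5.09833)) / 1
= -4.31631 / 1 = -4.31631

-4.316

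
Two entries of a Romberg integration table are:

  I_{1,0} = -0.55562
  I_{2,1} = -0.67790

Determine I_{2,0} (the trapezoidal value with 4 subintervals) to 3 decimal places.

From I_{2,1} = (4·I_{2,0} − I_{1,0})/3, solve for I_{2,0}:
4·I_{2,0} = 3·(-0.67790) + (-0.55562) = -2.58932
I_{2,0} = -0.64733

-0.647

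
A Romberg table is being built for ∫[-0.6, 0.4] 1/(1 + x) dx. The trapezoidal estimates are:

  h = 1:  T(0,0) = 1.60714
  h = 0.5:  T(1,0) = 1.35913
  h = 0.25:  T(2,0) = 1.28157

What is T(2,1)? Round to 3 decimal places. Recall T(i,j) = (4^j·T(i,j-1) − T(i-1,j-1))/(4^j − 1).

1.256

Richardson extrapolation on the trapezoidal column (denominator 4−1=3):
T(2,1) = (4·1.28157 − 1.35913) / 3 = 1.25572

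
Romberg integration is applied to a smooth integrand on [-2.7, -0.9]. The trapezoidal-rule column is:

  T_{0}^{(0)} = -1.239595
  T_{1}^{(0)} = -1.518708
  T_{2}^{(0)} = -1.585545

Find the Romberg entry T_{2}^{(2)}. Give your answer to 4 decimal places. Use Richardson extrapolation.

-1.6076

Richardson extrapolation on the trapezoidal column (denominator 4−1=3):
T_{1}^{(1)} = (4·(-1.518708) − (-1.239595)) / 3 = -1.611746
T_{2}^{(1)} = -1.585545 + (-1.585545 − (-1.518708))/3 = -1.607824
T_{2}^{(2)} = (16·(-1.607824) − (-1.611746)) / 15 = -1.607563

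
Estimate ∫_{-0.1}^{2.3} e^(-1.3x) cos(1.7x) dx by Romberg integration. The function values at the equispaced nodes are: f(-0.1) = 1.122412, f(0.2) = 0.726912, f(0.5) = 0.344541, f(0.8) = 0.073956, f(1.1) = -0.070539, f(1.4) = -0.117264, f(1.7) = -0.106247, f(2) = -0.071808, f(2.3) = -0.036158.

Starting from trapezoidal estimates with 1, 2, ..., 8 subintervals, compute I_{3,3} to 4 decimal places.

0.3874

I_{0,0} (trapezoid, 1 panel, h=2.4000): 1.303505
I_{1,0} (trapezoid, 2 panels, h=1.2000): 0.567106
I_{2,0} (trapezoid, 4 panels, h=0.6000): 0.426529
I_{3,0} (trapezoid, 8 panels, h=0.3000): 0.396803
I_{1,1} = 0.567106 + (0.567106 − 1.303505)/3 = 0.321640
I_{2,1} = 0.426529 + (0.426529 − 0.567106)/3 = 0.379670
I_{3,1} = 0.396803 + (0.396803 − 0.426529)/3 = 0.386894
I_{2,2} = 0.379670 + (0.379670 − 0.321640)/15 = 0.383539
I_{3,2} = 0.386894 + (0.386894 − 0.379670)/15 = 0.387376
I_{3,3} = 0.387376 + (0.387376 − 0.383539)/63 = 0.387437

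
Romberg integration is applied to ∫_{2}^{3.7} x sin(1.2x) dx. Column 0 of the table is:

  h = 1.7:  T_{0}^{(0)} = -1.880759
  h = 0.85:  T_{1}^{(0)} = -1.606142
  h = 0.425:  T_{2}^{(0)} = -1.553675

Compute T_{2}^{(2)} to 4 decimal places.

Richardson extrapolation on the trapezoidal column (denominator 4−1=3):
T_{1}^{(1)} = (4·(-1.606142) − (-1.880759)) / 3 = -1.514603
T_{2}^{(1)} = -1.553675 + (-1.553675 − (-1.606142))/3 = -1.536186
T_{2}^{(2)} = -1.536186 + (-1.536186 − (-1.514603))/15 = -1.537625

-1.5376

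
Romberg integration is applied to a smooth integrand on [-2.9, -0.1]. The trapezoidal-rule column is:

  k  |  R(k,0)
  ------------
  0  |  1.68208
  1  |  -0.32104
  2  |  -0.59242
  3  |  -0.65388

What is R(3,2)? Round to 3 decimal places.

-0.674

Richardson extrapolation on the trapezoidal column (denominator 4−1=3):
R(2,1) = -0.59242 + (-0.59242 − (-0.32104))/3 = -0.68288
R(3,1) = (4·(-0.65388) − (-0.59242)) / 3 = -0.67437
R(3,2) = -0.67437 + (-0.67437 − (-0.68288))/15 = -0.67380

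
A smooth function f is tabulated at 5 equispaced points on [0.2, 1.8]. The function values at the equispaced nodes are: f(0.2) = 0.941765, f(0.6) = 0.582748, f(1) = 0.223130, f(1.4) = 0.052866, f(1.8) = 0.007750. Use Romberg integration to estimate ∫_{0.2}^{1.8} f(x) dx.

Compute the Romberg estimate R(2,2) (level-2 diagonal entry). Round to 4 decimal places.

0.5274

R(0,0) (trapezoid, 1 panel, h=1.6000): 0.759612
R(1,0) (trapezoid, 2 panels, h=0.8000): 0.558310
R(2,0) (trapezoid, 4 panels, h=0.4000): 0.533401
R(1,1) = 0.558310 + (0.558310 − 0.759612)/3 = 0.491209
R(2,1) = 0.533401 + (0.533401 − 0.558310)/3 = 0.525098
R(2,2) = 0.525098 + (0.525098 − 0.491209)/15 = 0.527357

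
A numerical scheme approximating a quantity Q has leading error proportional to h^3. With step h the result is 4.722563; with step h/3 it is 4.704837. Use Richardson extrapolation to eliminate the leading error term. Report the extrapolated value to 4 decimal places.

4.7042

The leading error scales as h^3; refining by a factor of 3 reduces it by 3^3 = 27.
Extrapolated value = (27·A(h/3) − A(h)) / (27 − 1)
= (27·4.704837 − 4.722563) / 26
= 122.308036 / 26 = 4.704155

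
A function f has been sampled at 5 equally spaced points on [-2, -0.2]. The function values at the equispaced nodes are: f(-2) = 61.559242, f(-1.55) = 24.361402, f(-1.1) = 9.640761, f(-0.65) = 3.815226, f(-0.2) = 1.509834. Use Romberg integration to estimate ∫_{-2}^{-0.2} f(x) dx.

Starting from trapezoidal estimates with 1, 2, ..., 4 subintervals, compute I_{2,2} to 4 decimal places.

I_{0,0} (trapezoid, 1 panel, h=1.8000): 56.762168
I_{1,0} (trapezoid, 2 panels, h=0.9000): 37.057769
I_{2,0} (trapezoid, 4 panels, h=0.4500): 31.208367
I_{1,1} = 37.057769 + (37.057769 − 56.762168)/3 = 30.489636
I_{2,1} = 31.208367 + (31.208367 − 37.057769)/3 = 29.258566
I_{2,2} = 29.258566 + (29.258566 − 30.489636)/15 = 29.176495

29.1765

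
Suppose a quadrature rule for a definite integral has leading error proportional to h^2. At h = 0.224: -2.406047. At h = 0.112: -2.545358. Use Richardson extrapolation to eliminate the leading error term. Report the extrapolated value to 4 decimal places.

-2.5918

Extrapolated value = (4·A(h/2) − A(h)) / (4 − 1)
= (4·(-2.545358) − (-2.406047)) / 3
= -7.775385 / 3 = -2.591795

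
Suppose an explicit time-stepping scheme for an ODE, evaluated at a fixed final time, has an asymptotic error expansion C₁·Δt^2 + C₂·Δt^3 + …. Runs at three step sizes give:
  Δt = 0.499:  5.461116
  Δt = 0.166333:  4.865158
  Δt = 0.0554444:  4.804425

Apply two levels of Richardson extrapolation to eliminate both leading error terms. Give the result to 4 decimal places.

4.7971

First eliminate the Δt^2 term (factor 3^2 = 9):
  B₁ = (9·4.865158 − 5.461116)/8 = 4.790663
  B₂ = (9·4.804425 − 4.865158)/8 = 4.796833
Then eliminate the Δt^3 term (factor 3^3 = 27):
  (27·4.796833 − 4.790663)/26 = 4.797070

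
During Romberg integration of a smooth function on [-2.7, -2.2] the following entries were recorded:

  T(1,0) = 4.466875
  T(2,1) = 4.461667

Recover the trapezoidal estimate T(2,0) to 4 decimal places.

From T(2,1) = (4·T(2,0) − T(1,0))/3, solve for T(2,0):
4·T(2,0) = 3·4.461667 + 4.466875 = 17.851876
T(2,0) = 4.462969

4.4630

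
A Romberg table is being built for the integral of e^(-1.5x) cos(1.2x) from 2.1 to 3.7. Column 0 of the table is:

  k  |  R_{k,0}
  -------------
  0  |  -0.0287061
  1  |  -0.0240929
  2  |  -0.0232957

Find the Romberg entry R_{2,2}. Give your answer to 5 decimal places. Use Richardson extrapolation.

-0.02306

Richardson extrapolation on the trapezoidal column (denominator 4−1=3):
R_{1,1} = -0.0240929 + (-0.0240929 − (-0.0287061))/3 = -0.0225552
R_{2,1} = -0.0232957 + (-0.0232957 − (-0.0240929))/3 = -0.0230300
R_{2,2} = -0.0230300 + (-0.0230300 − (-0.0225552))/15 = -0.0230617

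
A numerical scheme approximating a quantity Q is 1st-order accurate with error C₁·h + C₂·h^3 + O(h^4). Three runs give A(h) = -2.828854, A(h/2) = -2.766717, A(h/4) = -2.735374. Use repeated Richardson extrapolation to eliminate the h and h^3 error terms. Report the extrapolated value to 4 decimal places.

-2.7040

First eliminate the h term (factor 2^1 = 2):
  B₁ = (2·(-2.766717) − (-2.828854))/1 = -2.704580
  B₂ = (2·(-2.735374) − (-2.766717))/1 = -2.704031
Then eliminate the h^3 term (factor 2^3 = 8):
  (8·(-2.704031) − (-2.704580))/7 = -2.703953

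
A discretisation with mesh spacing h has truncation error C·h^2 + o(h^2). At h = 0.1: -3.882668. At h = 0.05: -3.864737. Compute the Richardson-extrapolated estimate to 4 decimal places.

-3.8588

Extrapolated value = (4·A(h/2) − A(h)) / (4 − 1)
= (4·(-3.864737) − (-3.882668)) / 3
= -11.576280 / 3 = -3.858760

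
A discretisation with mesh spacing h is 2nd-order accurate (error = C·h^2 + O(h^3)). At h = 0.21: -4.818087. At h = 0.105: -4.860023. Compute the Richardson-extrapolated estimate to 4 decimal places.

-4.8740

Extrapolated value = (4·A(h/2) − A(h)) / (4 − 1)
= (4·(-4.860023) − (-4.818087)) / 3
= -14.622005 / 3 = -4.874002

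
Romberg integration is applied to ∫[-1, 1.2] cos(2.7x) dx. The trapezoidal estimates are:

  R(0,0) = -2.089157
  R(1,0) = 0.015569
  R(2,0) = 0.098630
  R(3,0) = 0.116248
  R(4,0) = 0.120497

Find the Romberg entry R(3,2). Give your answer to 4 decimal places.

0.1218

R(2,1) = 0.098630 + (0.098630 − 0.015569)/3 = 0.126317
R(3,1) = 0.116248 + (0.116248 − 0.098630)/3 = 0.122121
R(3,2) = (16·0.122121 − 0.126317) / 15 = 0.121841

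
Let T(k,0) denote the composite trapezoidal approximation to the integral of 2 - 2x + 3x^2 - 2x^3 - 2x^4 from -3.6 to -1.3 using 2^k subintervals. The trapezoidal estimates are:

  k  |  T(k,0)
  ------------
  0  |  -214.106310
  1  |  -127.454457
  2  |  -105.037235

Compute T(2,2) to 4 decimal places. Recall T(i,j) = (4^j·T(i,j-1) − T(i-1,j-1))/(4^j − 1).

T(1,1) = -127.454457 + (-127.454457 − (-214.106310))/3 = -98.570506
T(2,1) = -105.037235 + (-105.037235 − (-127.454457))/3 = -97.564828
T(2,2) = -97.564828 + (-97.564828 − (-98.570506))/15 = -97.497783
(Column j=1 coincides with Simpson's rule on the same nodes.)

-97.4978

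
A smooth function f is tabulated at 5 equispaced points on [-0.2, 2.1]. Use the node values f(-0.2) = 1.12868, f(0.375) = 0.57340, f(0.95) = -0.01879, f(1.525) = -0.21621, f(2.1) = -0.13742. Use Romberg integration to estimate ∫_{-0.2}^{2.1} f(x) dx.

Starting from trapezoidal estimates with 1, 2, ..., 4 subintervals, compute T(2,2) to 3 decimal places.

T(0,0) (trapezoid, 1 panel, h=2.3000): 1.13995
T(1,0) (trapezoid, 2 panels, h=1.1500): 0.54837
T(2,0) (trapezoid, 4 panels, h=0.5750): 0.47957
T(1,1) = 0.54837 + (0.54837 − 1.13995)/3 = 0.35118
T(2,1) = 0.47957 + (0.47957 − 0.54837)/3 = 0.45664
T(2,2) = 0.45664 + (0.45664 − 0.35118)/15 = 0.46367

0.464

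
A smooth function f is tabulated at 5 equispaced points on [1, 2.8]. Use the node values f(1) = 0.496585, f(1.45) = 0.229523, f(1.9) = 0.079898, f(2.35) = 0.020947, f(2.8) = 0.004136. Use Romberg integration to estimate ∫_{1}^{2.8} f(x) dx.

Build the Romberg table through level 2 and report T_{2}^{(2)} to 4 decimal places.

0.2496

T_{0}^{(0)} (trapezoid, 1 panel, h=1.8000): 0.450649
T_{1}^{(0)} (trapezoid, 2 panels, h=0.9000): 0.297233
T_{2}^{(0)} (trapezoid, 4 panels, h=0.4500): 0.261328
T_{1}^{(1)} = 0.297233 + (0.297233 − 0.450649)/3 = 0.246094
T_{2}^{(1)} = 0.261328 + (0.261328 − 0.297233)/3 = 0.249360
T_{2}^{(2)} = 0.249360 + (0.249360 − 0.246094)/15 = 0.249578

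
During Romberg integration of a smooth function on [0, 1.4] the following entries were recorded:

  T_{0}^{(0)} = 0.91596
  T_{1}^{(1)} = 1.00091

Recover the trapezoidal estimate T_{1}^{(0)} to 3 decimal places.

From T_{1}^{(1)} = (4·T_{1}^{(0)} − T_{0}^{(0)})/3, solve for T_{1}^{(0)}:
4·T_{1}^{(0)} = 3·1.00091 + 0.91596 = 3.91869
T_{1}^{(0)} = 0.97967

0.980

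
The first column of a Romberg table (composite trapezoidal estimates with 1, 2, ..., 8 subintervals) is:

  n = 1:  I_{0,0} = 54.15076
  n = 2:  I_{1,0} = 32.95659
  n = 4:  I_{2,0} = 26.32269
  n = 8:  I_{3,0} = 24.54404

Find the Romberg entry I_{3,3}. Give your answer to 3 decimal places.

I_{1,1} = (4·32.95659 − 54.15076) / 3 = 25.89187
I_{2,1} = 26.32269 + (26.32269 − 32.95659)/3 = 24.11139
I_{3,1} = (4·24.54404 − 26.32269) / 3 = 23.95116
I_{2,2} = 24.11139 + (24.11139 − 25.89187)/15 = 23.99269
I_{3,2} = 23.95116 + (23.95116 − 24.11139)/15 = 23.94048
I_{3,3} = (64·23.94048 − 23.99269) / 63 = 23.93965
(Column j=1 coincides with Simpson's rule on the same nodes.)

23.940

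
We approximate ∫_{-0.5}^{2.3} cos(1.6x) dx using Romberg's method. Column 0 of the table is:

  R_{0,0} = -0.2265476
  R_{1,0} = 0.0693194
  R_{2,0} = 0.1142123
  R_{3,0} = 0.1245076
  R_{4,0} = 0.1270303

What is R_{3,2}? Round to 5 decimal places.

0.12786

Richardson extrapolation on the trapezoidal column (denominator 4−1=3):
R_{2,1} = 0.1142123 + (0.1142123 − 0.0693194)/3 = 0.1291766
R_{3,1} = (4·0.1245076 − 0.1142123) / 3 = 0.1279394
R_{3,2} = 0.1279394 + (0.1279394 − 0.1291766)/15 = 0.1278569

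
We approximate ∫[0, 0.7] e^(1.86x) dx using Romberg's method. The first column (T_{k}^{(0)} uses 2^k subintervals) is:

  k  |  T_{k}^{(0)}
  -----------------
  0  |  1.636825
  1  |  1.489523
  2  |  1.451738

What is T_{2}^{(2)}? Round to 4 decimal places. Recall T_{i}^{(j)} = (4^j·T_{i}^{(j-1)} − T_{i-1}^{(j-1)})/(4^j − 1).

T_{1}^{(1)} = (4·1.489523 − 1.636825) / 3 = 1.440422
T_{2}^{(1)} = 1.451738 + (1.451738 − 1.489523)/3 = 1.439143
T_{2}^{(2)} = (16·1.439143 − 1.440422) / 15 = 1.439058
(Column j=1 coincides with Simpson's rule on the same nodes.)

1.4391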